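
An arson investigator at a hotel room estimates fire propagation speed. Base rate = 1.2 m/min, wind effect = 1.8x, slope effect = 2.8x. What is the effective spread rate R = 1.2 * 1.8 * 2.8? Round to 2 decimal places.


Fire spread rate calculation:
R = R0 * wind_factor * slope_factor
= 1.2 * 1.8 * 2.8
= 2.16 * 2.8
= 6.05 m/min

6.05


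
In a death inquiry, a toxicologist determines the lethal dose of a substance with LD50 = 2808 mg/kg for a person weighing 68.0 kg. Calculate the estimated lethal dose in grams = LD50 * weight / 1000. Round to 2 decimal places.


Lethal dose calculation:
Lethal dose = LD50 * body_weight / 1000
= 2808 * 68.0 / 1000
= 190944 / 1000
= 190.94 g

190.94


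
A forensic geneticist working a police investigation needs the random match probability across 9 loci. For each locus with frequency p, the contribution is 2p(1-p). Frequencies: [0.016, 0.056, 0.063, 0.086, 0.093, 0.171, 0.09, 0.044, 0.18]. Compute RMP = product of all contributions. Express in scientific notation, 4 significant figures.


Computing RMP for 9 loci:
Locus 1: 2 * 0.016 * 0.984 = 0.031488
Locus 2: 2 * 0.056 * 0.944 = 0.105728
Locus 3: 2 * 0.063 * 0.937 = 0.118062
Locus 4: 2 * 0.086 * 0.914 = 0.157208
Locus 5: 2 * 0.093 * 0.907 = 0.168702
Locus 6: 2 * 0.171 * 0.829 = 0.283518
Locus 7: 2 * 0.09 * 0.91 = 0.1638
Locus 8: 2 * 0.044 * 0.956 = 0.084128
Locus 9: 2 * 0.18 * 0.82 = 0.2952
RMP = 1.202e-08

1.202e-08


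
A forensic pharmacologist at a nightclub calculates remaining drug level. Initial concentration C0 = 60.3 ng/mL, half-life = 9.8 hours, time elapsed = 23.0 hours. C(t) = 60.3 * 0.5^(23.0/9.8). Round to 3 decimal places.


Drug concentration decay:
Number of half-lives = t / t_half = 23.0 / 9.8 = 2.346939
Decay factor = 0.5^2.346939 = 0.19656263
C(t) = 60.3 * 0.19656263 = 11.853 ng/mL

11.853


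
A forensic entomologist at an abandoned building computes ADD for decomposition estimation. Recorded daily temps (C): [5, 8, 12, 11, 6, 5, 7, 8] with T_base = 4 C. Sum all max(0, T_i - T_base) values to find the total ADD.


Computing ADD day by day:
Day 1: max(0, 5 - 4) = 1
Day 2: max(0, 8 - 4) = 4
Day 3: max(0, 12 - 4) = 8
Day 4: max(0, 11 - 4) = 7
Day 5: max(0, 6 - 4) = 2
Day 6: max(0, 5 - 4) = 1
Day 7: max(0, 7 - 4) = 3
Day 8: max(0, 8 - 4) = 4
Total ADD = 30

30


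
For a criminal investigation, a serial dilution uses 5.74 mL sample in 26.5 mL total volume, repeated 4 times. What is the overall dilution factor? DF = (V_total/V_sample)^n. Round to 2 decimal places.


Dilution factor calculation:
Single dilution = V_total / V_sample = 26.5 / 5.74 ≈ 4.616725
Number of dilutions = 4
Total DF = (26.5 / 5.74)^4 (full precision, rounded at the end) = 454.29

454.29


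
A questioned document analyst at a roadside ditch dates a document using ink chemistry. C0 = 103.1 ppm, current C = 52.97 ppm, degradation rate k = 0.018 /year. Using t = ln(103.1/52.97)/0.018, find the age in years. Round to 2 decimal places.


Document age estimation:
C0/C = 103.1 / 52.97 = 1.946385
ln(C0/C) = 0.665974
t = 0.665974 / 0.018 = 37.00 years

37.00


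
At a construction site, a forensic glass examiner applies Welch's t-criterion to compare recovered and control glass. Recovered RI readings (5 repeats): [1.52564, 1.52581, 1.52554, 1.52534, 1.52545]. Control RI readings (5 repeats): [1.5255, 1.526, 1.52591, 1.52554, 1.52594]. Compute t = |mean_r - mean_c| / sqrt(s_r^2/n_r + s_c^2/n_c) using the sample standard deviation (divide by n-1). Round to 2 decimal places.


Welch's t-criterion for glass RI comparison:
Recovered mean = sum / n_r = 7.62778 / 5 = 1.525556
Control mean = sum / n_c = 7.62889 / 5 = 1.525778
Recovered sample variance s_r^2 = 3.243e-08
Control sample variance s_c^2 = 5.672e-08
Welch SE (unpooled) = sqrt(s_r^2/n_r + s_c^2/n_c) = sqrt(6.486e-09 + 1.1344e-08) = sqrt(1.783e-08) = 0.000133529
|mean_r - mean_c| = 0.000222
t = 0.000222 / 0.000133529 = 1.66

1.66


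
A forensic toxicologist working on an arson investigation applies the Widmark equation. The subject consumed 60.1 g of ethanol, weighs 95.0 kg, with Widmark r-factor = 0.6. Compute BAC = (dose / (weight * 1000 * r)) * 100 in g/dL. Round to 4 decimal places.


Applying the Widmark formula:
BAC = (dose_g / (body_wt * 1000 * r)) * 100
Denominator = 95.0 * 1000 * 0.6 = 57000
BAC = (60.1 / 57000) * 100
BAC = 0.1054 g/dL

0.1054


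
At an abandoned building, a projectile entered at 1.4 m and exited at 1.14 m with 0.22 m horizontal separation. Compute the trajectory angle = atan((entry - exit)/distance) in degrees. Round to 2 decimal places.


Bullet trajectory angle:
Height difference = 1.4 - 1.14 = 0.26 m
angle = atan(0.26 / 0.22)
angle = atan(1.181818)
angle = 49.76 degrees

49.76


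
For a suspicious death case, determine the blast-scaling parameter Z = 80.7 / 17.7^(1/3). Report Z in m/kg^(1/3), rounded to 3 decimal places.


Scaled distance calculation:
W^(1/3) = 17.7^(1/3) = 2.6061
Z = R / W^(1/3) = 80.7 / 2.6061
Z = 30.966 m/kg^(1/3)

30.966


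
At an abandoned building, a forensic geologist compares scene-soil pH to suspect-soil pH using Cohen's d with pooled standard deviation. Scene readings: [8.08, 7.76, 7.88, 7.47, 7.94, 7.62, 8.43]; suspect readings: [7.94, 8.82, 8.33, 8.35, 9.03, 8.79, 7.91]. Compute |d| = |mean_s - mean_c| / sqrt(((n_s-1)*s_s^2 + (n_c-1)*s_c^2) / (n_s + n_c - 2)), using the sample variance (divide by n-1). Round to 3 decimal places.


Pooled-variance Cohen's d for soil pH comparison:
Scene mean = 55.18 / 7 = 7.882857
Suspect mean = 59.17 / 7 = 8.452857
Scene sample variance s_s^2 = 0.099357
Suspect sample variance s_c^2 = 0.194157
Pooled variance = ((n_s-1)*s_s^2 + (n_c-1)*s_c^2) / (n_s + n_c - 2) = 0.146757
Pooled SD = sqrt(0.146757) = 0.383089
Mean difference = -0.57
|d| = |-0.57| / 0.383089 = 1.488

1.488


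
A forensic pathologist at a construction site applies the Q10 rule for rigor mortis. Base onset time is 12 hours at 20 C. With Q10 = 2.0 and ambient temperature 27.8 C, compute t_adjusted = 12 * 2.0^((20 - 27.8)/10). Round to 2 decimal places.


Rigor mortis time adjustment:
Exponent = (T_ref - T_actual) / 10 = (20 - 27.8) / 10 = -0.78
Q10 factor = 2.0^-0.78 = 0.58237
t_adjusted = 12 * 0.58237 = 6.99 hours

6.99


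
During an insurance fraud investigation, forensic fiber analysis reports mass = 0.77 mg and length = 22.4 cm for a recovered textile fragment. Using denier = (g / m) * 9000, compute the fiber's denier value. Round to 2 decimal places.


Denier calculation:
Mass in grams = 0.77 mg / 1000 = 0.00077 g
Length in meters = 22.4 cm / 100 = 0.224 m
Linear density = mass / length = 0.00077 / 0.224 = 0.0034375 g/m
Denier = (g/m) * 9000 = 0.0034375 * 9000 = 30.94

30.94


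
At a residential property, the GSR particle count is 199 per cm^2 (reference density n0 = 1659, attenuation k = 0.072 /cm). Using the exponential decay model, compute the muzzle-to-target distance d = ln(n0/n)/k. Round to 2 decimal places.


GSR distance calculation:
n0/n = 1659 / 199 = 8.336683
ln(n0/n) = 2.120665
d = 2.120665 / 0.072 = 29.45 cm

29.45


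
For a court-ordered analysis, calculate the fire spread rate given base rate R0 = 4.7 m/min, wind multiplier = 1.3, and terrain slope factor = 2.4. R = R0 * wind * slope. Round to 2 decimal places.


Fire spread rate calculation:
R = R0 * wind_factor * slope_factor
= 4.7 * 1.3 * 2.4
= 6.11 * 2.4
= 14.66 m/min

14.66


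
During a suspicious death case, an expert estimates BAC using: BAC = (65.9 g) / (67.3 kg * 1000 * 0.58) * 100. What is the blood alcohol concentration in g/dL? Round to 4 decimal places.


Applying the Widmark formula:
BAC = (dose_g / (body_wt * 1000 * r)) * 100
Denominator = 67.3 * 1000 * 0.58 = 39034
BAC = (65.9 / 39034) * 100
BAC = 0.1688 g/dL

0.1688


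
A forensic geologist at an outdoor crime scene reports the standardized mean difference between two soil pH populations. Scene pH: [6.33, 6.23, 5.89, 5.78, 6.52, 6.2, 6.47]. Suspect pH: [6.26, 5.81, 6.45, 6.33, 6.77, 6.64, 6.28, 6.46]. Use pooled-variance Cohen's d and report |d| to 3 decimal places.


Pooled-variance Cohen's d for soil pH comparison:
Scene mean = 43.42 / 7 = 6.202857
Suspect mean = 51 / 8 = 6.375
Scene sample variance s_s^2 = 0.07759
Suspect sample variance s_c^2 = 0.083229
Pooled variance = ((n_s-1)*s_s^2 + (n_c-1)*s_c^2) / (n_s + n_c - 2) = 0.080626
Pooled SD = sqrt(0.080626) = 0.283947
Mean difference = -0.172143
|d| = |-0.172143| / 0.283947 = 0.606

0.606


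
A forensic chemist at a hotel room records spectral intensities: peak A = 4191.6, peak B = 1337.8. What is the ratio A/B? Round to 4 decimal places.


Spectral peak ratio:
Peak A = 4191.6 counts
Peak B = 1337.8 counts
Ratio = 4191.6 / 1337.8 = 3.1332

3.1332


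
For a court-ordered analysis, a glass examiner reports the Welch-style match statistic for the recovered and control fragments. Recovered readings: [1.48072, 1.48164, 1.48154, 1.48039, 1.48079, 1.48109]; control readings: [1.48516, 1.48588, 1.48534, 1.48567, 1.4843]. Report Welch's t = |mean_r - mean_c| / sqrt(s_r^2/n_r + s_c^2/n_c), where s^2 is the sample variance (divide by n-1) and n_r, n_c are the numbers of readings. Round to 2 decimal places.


Welch's t-criterion for glass RI comparison:
Recovered mean = sum / n_r = 8.88617 / 6 = 1.4810283
Control mean = sum / n_c = 7.42635 / 5 = 1.48527
Recovered sample variance s_r^2 = 2.39817e-07
Control sample variance s_c^2 = 3.725e-07
Welch SE (unpooled) = sqrt(s_r^2/n_r + s_c^2/n_c) = sqrt(3.99694e-08 + 7.45e-08) = sqrt(1.14469e-07) = 0.000338333
|mean_r - mean_c| = 0.00424167
t = 0.00424167 / 0.000338333 = 12.54

12.54


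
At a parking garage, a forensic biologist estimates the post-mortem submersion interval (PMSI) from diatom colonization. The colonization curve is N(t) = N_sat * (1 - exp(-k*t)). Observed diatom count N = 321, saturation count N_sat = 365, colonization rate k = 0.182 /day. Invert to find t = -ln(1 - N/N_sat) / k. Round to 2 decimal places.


PMSI from diatom colonization curve:
N / N_sat = 321 / 365 = 0.879452
1 - N/N_sat = 0.120548
ln(1 - N/N_sat) = -2.115707
t = -ln(1 - N/N_sat) / k = -(-2.115707) / 0.182 = 11.62 days

11.62


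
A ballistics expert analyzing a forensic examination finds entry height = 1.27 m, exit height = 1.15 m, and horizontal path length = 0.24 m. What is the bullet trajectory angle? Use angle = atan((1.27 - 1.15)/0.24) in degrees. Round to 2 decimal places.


Bullet trajectory angle:
Height difference = 1.27 - 1.15 = 0.12 m
angle = atan(0.12 / 0.24)
angle = atan(0.5)
angle = 26.57 degrees

26.57


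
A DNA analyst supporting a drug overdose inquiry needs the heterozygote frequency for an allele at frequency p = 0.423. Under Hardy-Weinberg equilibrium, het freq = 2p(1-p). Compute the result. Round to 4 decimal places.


Hardy-Weinberg heterozygote frequency:
q = 1 - p = 1 - 0.423 = 0.577
2pq = 2 * 0.423 * 0.577 = 0.4881

0.4881


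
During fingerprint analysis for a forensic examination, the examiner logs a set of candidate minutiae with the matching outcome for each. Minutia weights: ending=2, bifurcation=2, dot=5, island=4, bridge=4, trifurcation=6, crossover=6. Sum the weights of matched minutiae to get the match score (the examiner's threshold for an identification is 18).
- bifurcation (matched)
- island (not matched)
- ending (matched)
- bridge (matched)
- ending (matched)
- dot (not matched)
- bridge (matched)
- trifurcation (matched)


Weighted minutiae match score:
  bifurcation: matched, +2 (running total 2)
  island: not matched, +0
  ending: matched, +2 (running total 4)
  bridge: matched, +4 (running total 8)
  ending: matched, +2 (running total 10)
  dot: not matched, +0
  bridge: matched, +4 (running total 14)
  trifurcation: matched, +6 (running total 20)
Total score = 20
Threshold = 18; verdict = identification

20


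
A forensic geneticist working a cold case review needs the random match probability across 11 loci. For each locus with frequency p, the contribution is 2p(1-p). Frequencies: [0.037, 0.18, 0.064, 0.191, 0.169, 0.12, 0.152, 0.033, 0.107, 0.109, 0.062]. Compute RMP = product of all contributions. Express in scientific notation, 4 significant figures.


Computing RMP for 11 loci:
Locus 1: 2 * 0.037 * 0.963 = 0.071262
Locus 2: 2 * 0.18 * 0.82 = 0.2952
Locus 3: 2 * 0.064 * 0.936 = 0.119808
Locus 4: 2 * 0.191 * 0.809 = 0.309038
Locus 5: 2 * 0.169 * 0.831 = 0.280878
Locus 6: 2 * 0.12 * 0.88 = 0.2112
Locus 7: 2 * 0.152 * 0.848 = 0.257792
Locus 8: 2 * 0.033 * 0.967 = 0.063822
Locus 9: 2 * 0.107 * 0.893 = 0.191102
Locus 10: 2 * 0.109 * 0.891 = 0.194238
Locus 11: 2 * 0.062 * 0.938 = 0.116312
RMP = 3.282e-09

3.282e-09


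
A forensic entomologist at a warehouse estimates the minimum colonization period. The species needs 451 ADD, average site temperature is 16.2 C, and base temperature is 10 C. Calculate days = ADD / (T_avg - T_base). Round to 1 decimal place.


Insect development time:
Effective temperature = avg_temp - T_base = 16.2 - 10 = 6.2 C
Days = ADD / effective_temp = 451 / 6.2 = 72.7 days

72.7


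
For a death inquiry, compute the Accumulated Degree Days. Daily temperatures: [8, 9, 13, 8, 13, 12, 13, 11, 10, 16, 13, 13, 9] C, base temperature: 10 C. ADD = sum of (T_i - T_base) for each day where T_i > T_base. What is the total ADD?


Computing ADD day by day:
Day 1: max(0, 8 - 10) = 0
Day 2: max(0, 9 - 10) = 0
Day 3: max(0, 13 - 10) = 3
Day 4: max(0, 8 - 10) = 0
Day 5: max(0, 13 - 10) = 3
Day 6: max(0, 12 - 10) = 2
Day 7: max(0, 13 - 10) = 3
Day 8: max(0, 11 - 10) = 1
Day 9: max(0, 10 - 10) = 0
Day 10: max(0, 16 - 10) = 6
Day 11: max(0, 13 - 10) = 3
Day 12: max(0, 13 - 10) = 3
Day 13: max(0, 9 - 10) = 0
Total ADD = 24

24


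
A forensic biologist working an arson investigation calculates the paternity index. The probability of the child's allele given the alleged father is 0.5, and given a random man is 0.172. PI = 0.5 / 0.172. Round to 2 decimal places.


Paternity Index calculation:
PI = P(allele|father) / P(allele|random)
PI = 0.5 / 0.172
PI = 2.91

2.91


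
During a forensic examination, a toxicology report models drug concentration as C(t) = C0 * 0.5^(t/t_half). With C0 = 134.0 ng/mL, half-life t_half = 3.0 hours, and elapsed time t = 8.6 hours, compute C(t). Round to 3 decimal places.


Drug concentration decay:
Number of half-lives = t / t_half = 8.6 / 3.0 = 2.866667
Decay factor = 0.5^2.866667 = 0.13710309
C(t) = 134.0 * 0.13710309 = 18.372 ng/mL

18.372


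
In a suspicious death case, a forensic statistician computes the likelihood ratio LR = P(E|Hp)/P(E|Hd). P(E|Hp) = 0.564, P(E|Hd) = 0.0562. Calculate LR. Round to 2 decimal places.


Likelihood ratio calculation:
LR = P(E|Hp) / P(E|Hd)
LR = 0.564 / 0.0562
LR = 10.04

10.04


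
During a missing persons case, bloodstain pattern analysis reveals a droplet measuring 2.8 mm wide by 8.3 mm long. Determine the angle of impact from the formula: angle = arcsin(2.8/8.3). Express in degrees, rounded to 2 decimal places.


Blood spatter impact angle calculation:
width / length = 2.8 / 8.3 = 0.337349
angle = arcsin(0.337349)
angle = 19.72 degrees

19.72


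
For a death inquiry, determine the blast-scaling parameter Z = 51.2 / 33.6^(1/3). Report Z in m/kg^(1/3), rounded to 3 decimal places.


Scaled distance calculation:
W^(1/3) = 33.6^(1/3) = 3.226857
Z = R / W^(1/3) = 51.2 / 3.226857
Z = 15.867 m/kg^(1/3)

15.867


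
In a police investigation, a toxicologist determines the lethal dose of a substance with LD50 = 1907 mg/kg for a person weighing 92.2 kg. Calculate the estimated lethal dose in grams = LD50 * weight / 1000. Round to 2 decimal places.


Lethal dose calculation:
Lethal dose = LD50 * body_weight / 1000
= 1907 * 92.2 / 1000
= 175825.4 / 1000
= 175.83 g

175.83


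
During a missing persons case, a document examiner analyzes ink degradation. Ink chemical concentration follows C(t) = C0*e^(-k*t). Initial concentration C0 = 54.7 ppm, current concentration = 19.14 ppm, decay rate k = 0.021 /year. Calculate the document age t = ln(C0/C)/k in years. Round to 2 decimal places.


Document age estimation:
C0/C = 54.7 / 19.14 = 2.857889
ln(C0/C) = 1.050083
t = 1.050083 / 0.021 = 50.00 years

50.00


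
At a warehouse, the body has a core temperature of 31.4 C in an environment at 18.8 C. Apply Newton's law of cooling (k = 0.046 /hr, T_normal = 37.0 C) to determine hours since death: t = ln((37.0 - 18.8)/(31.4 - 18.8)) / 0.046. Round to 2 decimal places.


Using Newton's law of cooling:
t = ln((T_normal - T_ambient) / (T_body - T_ambient)) / k
T_normal - T_ambient = 18.2
T_body - T_ambient = 12.6
Ratio = 1.444444
ln(ratio) = 0.367724
t = 0.367724 / 0.046 = 7.99 hours

7.99


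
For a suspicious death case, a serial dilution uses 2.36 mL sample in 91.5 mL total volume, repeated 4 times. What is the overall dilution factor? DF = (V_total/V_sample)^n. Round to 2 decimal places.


Dilution factor calculation:
Single dilution = V_total / V_sample = 91.5 / 2.36 ≈ 38.771186
Number of dilutions = 4
Total DF = (91.5 / 2.36)^4 (full precision, rounded at the end) = 2259624.97

2259624.97


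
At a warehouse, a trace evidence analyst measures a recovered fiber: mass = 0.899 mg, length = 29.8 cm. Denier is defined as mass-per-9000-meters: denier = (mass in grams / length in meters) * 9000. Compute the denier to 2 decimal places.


Denier calculation:
Mass in grams = 0.899 mg / 1000 = 0.000899 g
Length in meters = 29.8 cm / 100 = 0.298 m
Linear density = mass / length = 0.000899 / 0.298 = 0.00301678 g/m
Denier = (g/m) * 9000 = 0.00301678 * 9000 = 27.15

27.15


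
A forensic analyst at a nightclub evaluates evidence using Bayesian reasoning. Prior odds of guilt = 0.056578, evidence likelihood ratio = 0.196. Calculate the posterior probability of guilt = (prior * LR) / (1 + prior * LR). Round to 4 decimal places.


Bayesian evidence evaluation:
Posterior odds = prior_odds * LR = 0.056578 * 0.196 = 0.01108929
Posterior probability = posterior_odds / (1 + posterior_odds)
= 0.01108929 / (1 + 0.01108929)
= 0.01108929 / 1.01108929
= 0.0110

0.0110


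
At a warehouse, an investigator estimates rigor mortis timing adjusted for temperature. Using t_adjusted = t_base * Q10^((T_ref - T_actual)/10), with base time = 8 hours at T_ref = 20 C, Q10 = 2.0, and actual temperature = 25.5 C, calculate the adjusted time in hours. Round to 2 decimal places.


Rigor mortis time adjustment:
Exponent = (T_ref - T_actual) / 10 = (20 - 25.5) / 10 = -0.55
Q10 factor = 2.0^-0.55 = 0.68302
t_adjusted = 8 * 0.68302 = 5.46 hours

5.46


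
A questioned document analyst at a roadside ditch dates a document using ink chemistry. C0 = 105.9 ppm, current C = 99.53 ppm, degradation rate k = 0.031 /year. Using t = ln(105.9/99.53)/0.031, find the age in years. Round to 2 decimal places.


Document age estimation:
C0/C = 105.9 / 99.53 = 1.064001
ln(C0/C) = 0.062036
t = 0.062036 / 0.031 = 2.00 years

2.00


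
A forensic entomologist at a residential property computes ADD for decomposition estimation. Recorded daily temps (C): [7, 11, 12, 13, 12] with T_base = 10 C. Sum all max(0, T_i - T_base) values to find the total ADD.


Computing ADD day by day:
Day 1: max(0, 7 - 10) = 0
Day 2: max(0, 11 - 10) = 1
Day 3: max(0, 12 - 10) = 2
Day 4: max(0, 13 - 10) = 3
Day 5: max(0, 12 - 10) = 2
Total ADD = 8

8


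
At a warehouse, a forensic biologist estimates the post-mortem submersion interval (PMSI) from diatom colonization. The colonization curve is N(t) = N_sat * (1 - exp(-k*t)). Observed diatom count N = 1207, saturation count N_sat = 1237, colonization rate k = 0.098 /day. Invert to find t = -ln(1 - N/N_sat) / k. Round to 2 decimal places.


PMSI from diatom colonization curve:
N / N_sat = 1207 / 1237 = 0.975748
1 - N/N_sat = 0.024252
ln(1 - N/N_sat) = -3.719256
t = -ln(1 - N/N_sat) / k = -(-3.719256) / 0.098 = 37.95 days

37.95


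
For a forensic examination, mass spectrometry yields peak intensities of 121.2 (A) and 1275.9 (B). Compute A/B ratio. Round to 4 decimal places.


Spectral peak ratio:
Peak A = 121.2 counts
Peak B = 1275.9 counts
Ratio = 121.2 / 1275.9 = 0.0950

0.0950


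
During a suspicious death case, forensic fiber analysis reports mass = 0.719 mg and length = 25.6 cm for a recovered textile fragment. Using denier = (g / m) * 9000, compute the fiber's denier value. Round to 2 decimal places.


Denier calculation:
Mass in grams = 0.719 mg / 1000 = 0.000719 g
Length in meters = 25.6 cm / 100 = 0.256 m
Linear density = mass / length = 0.000719 / 0.256 = 0.00280859 g/m
Denier = (g/m) * 9000 = 0.00280859 * 9000 = 25.28

25.28


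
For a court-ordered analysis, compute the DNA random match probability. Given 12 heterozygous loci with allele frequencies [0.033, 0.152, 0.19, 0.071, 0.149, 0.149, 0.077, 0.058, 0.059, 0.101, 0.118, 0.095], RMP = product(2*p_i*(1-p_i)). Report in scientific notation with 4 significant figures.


Computing RMP for 12 loci:
Locus 1: 2 * 0.033 * 0.967 = 0.063822
Locus 2: 2 * 0.152 * 0.848 = 0.257792
Locus 3: 2 * 0.19 * 0.81 = 0.3078
Locus 4: 2 * 0.071 * 0.929 = 0.131918
Locus 5: 2 * 0.149 * 0.851 = 0.253598
Locus 6: 2 * 0.149 * 0.851 = 0.253598
Locus 7: 2 * 0.077 * 0.923 = 0.142142
Locus 8: 2 * 0.058 * 0.942 = 0.109272
Locus 9: 2 * 0.059 * 0.941 = 0.111038
Locus 10: 2 * 0.101 * 0.899 = 0.181598
Locus 11: 2 * 0.118 * 0.882 = 0.208152
Locus 12: 2 * 0.095 * 0.905 = 0.17195
RMP = 4.816e-10

4.816e-10


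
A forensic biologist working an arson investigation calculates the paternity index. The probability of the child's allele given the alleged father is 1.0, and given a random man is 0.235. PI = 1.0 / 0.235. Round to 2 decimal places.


Paternity Index calculation:
PI = P(allele|father) / P(allele|random)
PI = 1.0 / 0.235
PI = 4.26

4.26


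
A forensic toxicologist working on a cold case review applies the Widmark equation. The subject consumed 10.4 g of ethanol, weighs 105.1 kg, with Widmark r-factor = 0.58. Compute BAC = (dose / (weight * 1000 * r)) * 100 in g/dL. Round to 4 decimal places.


Applying the Widmark formula:
BAC = (dose_g / (body_wt * 1000 * r)) * 100
Denominator = 105.1 * 1000 * 0.58 = 60958
BAC = (10.4 / 60958) * 100
BAC = 0.0171 g/dL

0.0171


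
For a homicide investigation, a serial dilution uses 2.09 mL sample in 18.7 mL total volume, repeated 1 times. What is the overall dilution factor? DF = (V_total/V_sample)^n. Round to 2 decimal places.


Dilution factor calculation:
Single dilution = V_total / V_sample = 18.7 / 2.09 ≈ 8.947368
Number of dilutions = 1
Total DF = (18.7 / 2.09)^1 (full precision, rounded at the end) = 8.95

8.95


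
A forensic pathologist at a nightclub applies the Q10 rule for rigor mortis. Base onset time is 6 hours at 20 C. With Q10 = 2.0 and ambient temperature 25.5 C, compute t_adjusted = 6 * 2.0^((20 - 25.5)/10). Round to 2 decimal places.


Rigor mortis time adjustment:
Exponent = (T_ref - T_actual) / 10 = (20 - 25.5) / 10 = -0.55
Q10 factor = 2.0^-0.55 = 0.68302
t_adjusted = 6 * 0.68302 = 4.10 hours

4.10


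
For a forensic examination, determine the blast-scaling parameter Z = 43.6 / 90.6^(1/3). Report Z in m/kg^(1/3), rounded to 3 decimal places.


Scaled distance calculation:
W^(1/3) = 90.6^(1/3) = 4.491341
Z = R / W^(1/3) = 43.6 / 4.491341
Z = 9.708 m/kg^(1/3)

9.708


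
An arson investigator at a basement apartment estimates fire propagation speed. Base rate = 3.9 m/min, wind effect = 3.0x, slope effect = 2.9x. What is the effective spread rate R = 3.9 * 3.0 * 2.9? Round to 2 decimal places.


Fire spread rate calculation:
R = R0 * wind_factor * slope_factor
= 3.9 * 3.0 * 2.9
= 11.7 * 2.9
= 33.93 m/min

33.93


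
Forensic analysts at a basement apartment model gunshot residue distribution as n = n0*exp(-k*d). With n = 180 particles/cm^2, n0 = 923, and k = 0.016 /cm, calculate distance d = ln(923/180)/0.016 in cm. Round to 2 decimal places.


GSR distance calculation:
n0/n = 923 / 180 = 5.127778
ln(n0/n) = 1.634672
d = 1.634672 / 0.016 = 102.17 cm

102.17


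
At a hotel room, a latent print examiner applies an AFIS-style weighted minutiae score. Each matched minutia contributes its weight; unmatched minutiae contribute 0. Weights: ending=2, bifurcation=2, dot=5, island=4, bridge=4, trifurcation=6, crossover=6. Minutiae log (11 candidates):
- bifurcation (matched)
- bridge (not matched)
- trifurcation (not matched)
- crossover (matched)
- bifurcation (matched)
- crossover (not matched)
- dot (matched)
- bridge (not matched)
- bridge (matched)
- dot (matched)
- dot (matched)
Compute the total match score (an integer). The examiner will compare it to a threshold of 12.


Weighted minutiae match score:
  bifurcation: matched, +2 (running total 2)
  bridge: not matched, +0
  trifurcation: not matched, +0
  crossover: matched, +6 (running total 8)
  bifurcation: matched, +2 (running total 10)
  crossover: not matched, +0
  dot: matched, +5 (running total 15)
  bridge: not matched, +0
  bridge: matched, +4 (running total 19)
  dot: matched, +5 (running total 24)
  dot: matched, +5 (running total 29)
Total score = 29
Threshold = 12; verdict = identification

29


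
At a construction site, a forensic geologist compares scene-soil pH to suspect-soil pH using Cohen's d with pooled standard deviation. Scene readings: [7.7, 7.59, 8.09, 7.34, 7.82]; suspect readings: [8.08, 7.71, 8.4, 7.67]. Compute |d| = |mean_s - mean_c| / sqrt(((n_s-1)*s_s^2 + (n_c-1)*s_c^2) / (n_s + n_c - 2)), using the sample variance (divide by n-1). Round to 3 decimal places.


Pooled-variance Cohen's d for soil pH comparison:
Scene mean = 38.54 / 5 = 7.708
Suspect mean = 31.86 / 4 = 7.965
Scene sample variance s_s^2 = 0.07697
Suspect sample variance s_c^2 = 0.118167
Pooled variance = ((n_s-1)*s_s^2 + (n_c-1)*s_c^2) / (n_s + n_c - 2) = 0.094626
Pooled SD = sqrt(0.094626) = 0.307613
Mean difference = -0.257
|d| = |-0.257| / 0.307613 = 0.835

0.835


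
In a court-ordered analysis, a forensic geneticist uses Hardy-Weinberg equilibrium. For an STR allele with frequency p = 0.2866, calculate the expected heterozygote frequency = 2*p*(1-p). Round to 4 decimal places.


Hardy-Weinberg heterozygote frequency:
q = 1 - p = 1 - 0.2866 = 0.7134
2pq = 2 * 0.2866 * 0.7134 = 0.4089

0.4089


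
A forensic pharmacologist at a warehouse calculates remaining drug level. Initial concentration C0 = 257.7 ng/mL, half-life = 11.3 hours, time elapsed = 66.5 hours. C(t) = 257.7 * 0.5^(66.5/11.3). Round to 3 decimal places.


Drug concentration decay:
Number of half-lives = t / t_half = 66.5 / 11.3 = 5.884956
Decay factor = 0.5^5.884956 = 0.016922
C(t) = 257.7 * 0.016922 = 4.361 ng/mL

4.361


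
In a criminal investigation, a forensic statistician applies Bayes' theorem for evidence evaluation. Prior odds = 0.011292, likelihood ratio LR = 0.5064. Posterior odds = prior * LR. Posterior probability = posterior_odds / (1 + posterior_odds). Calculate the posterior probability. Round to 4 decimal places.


Bayesian evidence evaluation:
Posterior odds = prior_odds * LR = 0.011292 * 0.5064 = 0.005718269
Posterior probability = posterior_odds / (1 + posterior_odds)
= 0.005718269 / (1 + 0.005718269)
= 0.005718269 / 1.005718269
= 0.0057

0.0057


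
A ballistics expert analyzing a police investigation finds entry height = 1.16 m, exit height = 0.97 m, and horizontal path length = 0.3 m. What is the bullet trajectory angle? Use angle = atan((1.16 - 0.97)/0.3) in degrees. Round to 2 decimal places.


Bullet trajectory angle:
Height difference = 1.16 - 0.97 = 0.19 m
angle = atan(0.19 / 0.3)
angle = atan(0.633333)
angle = 32.35 degrees

32.35


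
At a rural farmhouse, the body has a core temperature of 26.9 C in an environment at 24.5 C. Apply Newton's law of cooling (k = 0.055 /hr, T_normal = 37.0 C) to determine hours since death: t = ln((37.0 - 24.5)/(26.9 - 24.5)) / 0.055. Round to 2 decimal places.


Using Newton's law of cooling:
t = ln((T_normal - T_ambient) / (T_body - T_ambient)) / k
T_normal - T_ambient = 12.5
T_body - T_ambient = 2.4
Ratio = 5.208333
ln(ratio) = 1.65026
t = 1.65026 / 0.055 = 30.00 hours

30.00


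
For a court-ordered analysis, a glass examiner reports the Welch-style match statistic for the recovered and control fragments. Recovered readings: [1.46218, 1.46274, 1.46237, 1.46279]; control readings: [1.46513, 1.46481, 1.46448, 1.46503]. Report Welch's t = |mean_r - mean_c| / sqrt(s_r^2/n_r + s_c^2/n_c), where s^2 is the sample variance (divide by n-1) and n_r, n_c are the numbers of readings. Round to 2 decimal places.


Welch's t-criterion for glass RI comparison:
Recovered mean = sum / n_r = 5.85008 / 4 = 1.46252
Control mean = sum / n_c = 5.85945 / 4 = 1.4648625
Recovered sample variance s_r^2 = 8.64667e-08
Control sample variance s_c^2 = 8.28917e-08
Welch SE (unpooled) = sqrt(s_r^2/n_r + s_c^2/n_c) = sqrt(2.16167e-08 + 2.07229e-08) = sqrt(4.23396e-08) = 0.000205766
|mean_r - mean_c| = 0.0023425
t = 0.0023425 / 0.000205766 = 11.38

11.38


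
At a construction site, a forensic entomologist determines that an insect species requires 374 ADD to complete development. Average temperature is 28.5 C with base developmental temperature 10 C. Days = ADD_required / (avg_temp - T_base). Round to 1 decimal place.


Insect development time:
Effective temperature = avg_temp - T_base = 28.5 - 10 = 18.5 C
Days = ADD / effective_temp = 374 / 18.5 = 20.2 days

20.2


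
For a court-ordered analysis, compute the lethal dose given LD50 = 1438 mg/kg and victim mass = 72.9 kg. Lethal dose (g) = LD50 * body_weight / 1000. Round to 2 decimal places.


Lethal dose calculation:
Lethal dose = LD50 * body_weight / 1000
= 1438 * 72.9 / 1000
= 104830.2 / 1000
= 104.83 g

104.83


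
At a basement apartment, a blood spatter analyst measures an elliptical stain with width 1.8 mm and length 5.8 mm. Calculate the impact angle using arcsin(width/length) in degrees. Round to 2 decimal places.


Blood spatter impact angle calculation:
width / length = 1.8 / 5.8 = 0.310345
angle = arcsin(0.310345)
angle = 18.08 degrees

18.08


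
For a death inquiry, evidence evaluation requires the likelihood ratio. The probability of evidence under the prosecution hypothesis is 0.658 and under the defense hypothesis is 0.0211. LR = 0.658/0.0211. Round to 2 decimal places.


Likelihood ratio calculation:
LR = P(E|Hp) / P(E|Hd)
LR = 0.658 / 0.0211
LR = 31.18

31.18


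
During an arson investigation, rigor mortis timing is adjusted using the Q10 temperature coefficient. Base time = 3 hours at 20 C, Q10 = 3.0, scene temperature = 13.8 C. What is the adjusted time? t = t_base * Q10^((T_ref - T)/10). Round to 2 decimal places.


Rigor mortis time adjustment:
Exponent = (T_ref - T_actual) / 10 = (20 - 13.8) / 10 = 0.62
Q10 factor = 3.0^0.62 = 1.97613
t_adjusted = 3 * 1.97613 = 5.93 hours

5.93


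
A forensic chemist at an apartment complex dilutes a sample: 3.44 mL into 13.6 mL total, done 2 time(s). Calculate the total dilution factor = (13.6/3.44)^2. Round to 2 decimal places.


Dilution factor calculation:
Single dilution = V_total / V_sample = 13.6 / 3.44 ≈ 3.953488
Number of dilutions = 2
Total DF = (13.6 / 3.44)^2 (full precision, rounded at the end) = 15.63

15.63


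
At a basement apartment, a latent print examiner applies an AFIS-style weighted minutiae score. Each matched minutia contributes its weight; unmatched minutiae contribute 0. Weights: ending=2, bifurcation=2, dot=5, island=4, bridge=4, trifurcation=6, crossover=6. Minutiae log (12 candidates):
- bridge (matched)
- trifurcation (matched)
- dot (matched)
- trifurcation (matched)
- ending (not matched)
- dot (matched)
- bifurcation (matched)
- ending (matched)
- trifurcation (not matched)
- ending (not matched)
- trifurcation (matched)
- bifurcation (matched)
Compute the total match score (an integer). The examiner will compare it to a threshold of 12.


Weighted minutiae match score:
  bridge: matched, +4 (running total 4)
  trifurcation: matched, +6 (running total 10)
  dot: matched, +5 (running total 15)
  trifurcation: matched, +6 (running total 21)
  ending: not matched, +0
  dot: matched, +5 (running total 26)
  bifurcation: matched, +2 (running total 28)
  ending: matched, +2 (running total 30)
  trifurcation: not matched, +0
  ending: not matched, +0
  trifurcation: matched, +6 (running total 36)
  bifurcation: matched, +2 (running total 38)
Total score = 38
Threshold = 12; verdict = identification

38


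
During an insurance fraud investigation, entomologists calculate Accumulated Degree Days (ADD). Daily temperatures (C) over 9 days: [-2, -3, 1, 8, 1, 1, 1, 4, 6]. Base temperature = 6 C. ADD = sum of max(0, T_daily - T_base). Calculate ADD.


Computing ADD day by day:
Day 1: max(0, -2 - 6) = 0
Day 2: max(0, -3 - 6) = 0
Day 3: max(0, 1 - 6) = 0
Day 4: max(0, 8 - 6) = 2
Day 5: max(0, 1 - 6) = 0
Day 6: max(0, 1 - 6) = 0
Day 7: max(0, 1 - 6) = 0
Day 8: max(0, 4 - 6) = 0
Day 9: max(0, 6 - 6) = 0
Total ADD = 2

2


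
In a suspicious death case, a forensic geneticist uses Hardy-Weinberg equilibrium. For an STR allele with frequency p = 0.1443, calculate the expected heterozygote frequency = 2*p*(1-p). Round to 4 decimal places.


Hardy-Weinberg heterozygote frequency:
q = 1 - p = 1 - 0.1443 = 0.8557
2pq = 2 * 0.1443 * 0.8557 = 0.2470

0.2470


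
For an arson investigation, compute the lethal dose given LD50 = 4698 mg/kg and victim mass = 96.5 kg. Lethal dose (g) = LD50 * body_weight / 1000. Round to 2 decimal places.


Lethal dose calculation:
Lethal dose = LD50 * body_weight / 1000
= 4698 * 96.5 / 1000
= 453357 / 1000
= 453.36 g

453.36


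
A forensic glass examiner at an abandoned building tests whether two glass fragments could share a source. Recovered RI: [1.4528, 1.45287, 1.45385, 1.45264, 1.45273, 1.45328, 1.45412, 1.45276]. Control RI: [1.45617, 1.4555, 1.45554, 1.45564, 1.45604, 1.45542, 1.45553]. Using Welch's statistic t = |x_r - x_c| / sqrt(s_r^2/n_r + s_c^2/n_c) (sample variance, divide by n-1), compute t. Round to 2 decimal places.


Welch's t-criterion for glass RI comparison:
Recovered mean = sum / n_r = 11.62505 / 8 = 1.4531312
Control mean = sum / n_c = 10.18984 / 7 = 1.4556914
Recovered sample variance s_r^2 = 3.19213e-07
Control sample variance s_c^2 = 8.54143e-08
Welch SE (unpooled) = sqrt(s_r^2/n_r + s_c^2/n_c) = sqrt(3.99016e-08 + 1.2202e-08) = sqrt(5.21036e-08) = 0.000228262
|mean_r - mean_c| = 0.00256018
t = 0.00256018 / 0.000228262 = 11.22

11.22


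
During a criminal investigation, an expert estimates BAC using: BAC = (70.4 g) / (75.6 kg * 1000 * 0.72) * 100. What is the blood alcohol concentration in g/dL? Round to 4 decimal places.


Applying the Widmark formula:
BAC = (dose_g / (body_wt * 1000 * r)) * 100
Denominator = 75.6 * 1000 * 0.72 = 54432
BAC = (70.4 / 54432) * 100
BAC = 0.1293 g/dL

0.1293


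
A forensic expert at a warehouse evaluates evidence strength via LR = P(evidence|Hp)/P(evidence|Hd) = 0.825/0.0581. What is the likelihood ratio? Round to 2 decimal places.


Likelihood ratio calculation:
LR = P(E|Hp) / P(E|Hd)
LR = 0.825 / 0.0581
LR = 14.20

14.20


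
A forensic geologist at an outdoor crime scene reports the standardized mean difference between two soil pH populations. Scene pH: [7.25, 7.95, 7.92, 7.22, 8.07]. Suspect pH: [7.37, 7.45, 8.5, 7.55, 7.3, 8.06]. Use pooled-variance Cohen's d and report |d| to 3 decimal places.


Pooled-variance Cohen's d for soil pH comparison:
Scene mean = 38.41 / 5 = 7.682
Suspect mean = 46.23 / 6 = 7.705
Scene sample variance s_s^2 = 0.16977
Suspect sample variance s_c^2 = 0.22467
Pooled variance = ((n_s-1)*s_s^2 + (n_c-1)*s_c^2) / (n_s + n_c - 2) = 0.20027
Pooled SD = sqrt(0.20027) = 0.447515
Mean difference = -0.023
|d| = |-0.023| / 0.447515 = 0.051

0.051


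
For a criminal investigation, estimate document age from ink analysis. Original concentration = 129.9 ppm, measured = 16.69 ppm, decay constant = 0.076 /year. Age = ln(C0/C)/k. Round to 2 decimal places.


Document age estimation:
C0/C = 129.9 / 16.69 = 7.783104
ln(C0/C) = 2.051955
t = 2.051955 / 0.076 = 27.00 years

27.00


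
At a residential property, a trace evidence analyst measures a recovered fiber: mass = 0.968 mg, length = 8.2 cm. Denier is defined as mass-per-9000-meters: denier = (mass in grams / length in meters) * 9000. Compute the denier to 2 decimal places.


Denier calculation:
Mass in grams = 0.968 mg / 1000 = 0.000968 g
Length in meters = 8.2 cm / 100 = 0.082 m
Linear density = mass / length = 0.000968 / 0.082 = 0.01180488 g/m
Denier = (g/m) * 9000 = 0.01180488 * 9000 = 106.24

106.24


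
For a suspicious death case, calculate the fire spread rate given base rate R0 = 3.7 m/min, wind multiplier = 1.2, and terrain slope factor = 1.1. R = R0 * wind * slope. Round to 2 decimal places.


Fire spread rate calculation:
R = R0 * wind_factor * slope_factor
= 3.7 * 1.2 * 1.1
= 4.44 * 1.1
= 4.88 m/min

4.88


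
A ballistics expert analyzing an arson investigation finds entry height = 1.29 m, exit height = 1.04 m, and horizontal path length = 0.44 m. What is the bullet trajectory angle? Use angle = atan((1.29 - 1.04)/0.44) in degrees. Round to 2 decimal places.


Bullet trajectory angle:
Height difference = 1.29 - 1.04 = 0.25 m
angle = atan(0.25 / 0.44)
angle = atan(0.568182)
angle = 29.60 degrees

29.60


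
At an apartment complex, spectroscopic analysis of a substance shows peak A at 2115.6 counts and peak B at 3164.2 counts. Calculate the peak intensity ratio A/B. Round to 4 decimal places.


Spectral peak ratio:
Peak A = 2115.6 counts
Peak B = 3164.2 counts
Ratio = 2115.6 / 3164.2 = 0.6686

0.6686


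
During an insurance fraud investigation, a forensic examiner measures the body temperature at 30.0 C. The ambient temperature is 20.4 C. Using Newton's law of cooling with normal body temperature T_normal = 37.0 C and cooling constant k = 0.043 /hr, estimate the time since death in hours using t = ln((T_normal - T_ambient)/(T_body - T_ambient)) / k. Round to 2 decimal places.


Using Newton's law of cooling:
t = ln((T_normal - T_ambient) / (T_body - T_ambient)) / k
T_normal - T_ambient = 16.6
T_body - T_ambient = 9.6
Ratio = 1.729167
ln(ratio) = 0.54764
t = 0.54764 / 0.043 = 12.74 hours

12.74


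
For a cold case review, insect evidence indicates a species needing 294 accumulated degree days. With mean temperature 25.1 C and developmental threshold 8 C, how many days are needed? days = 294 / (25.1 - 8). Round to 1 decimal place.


Insect development time:
Effective temperature = avg_temp - T_base = 25.1 - 8 = 17.1 C
Days = ADD / effective_temp = 294 / 17.1 = 17.2 days

17.2


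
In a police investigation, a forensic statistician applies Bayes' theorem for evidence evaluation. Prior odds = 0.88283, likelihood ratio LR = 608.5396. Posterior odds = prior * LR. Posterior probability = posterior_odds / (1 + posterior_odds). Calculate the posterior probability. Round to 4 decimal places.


Bayesian evidence evaluation:
Posterior odds = prior_odds * LR = 0.88283 * 608.5396 = 537.237
Posterior probability = posterior_odds / (1 + posterior_odds)
= 537.237 / (1 + 537.237)
= 537.237 / 538.237
= 0.9981

0.9981


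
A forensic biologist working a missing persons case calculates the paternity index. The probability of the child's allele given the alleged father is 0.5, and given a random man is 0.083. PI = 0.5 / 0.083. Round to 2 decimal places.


Paternity Index calculation:
PI = P(allele|father) / P(allele|random)
PI = 0.5 / 0.083
PI = 6.02

6.02


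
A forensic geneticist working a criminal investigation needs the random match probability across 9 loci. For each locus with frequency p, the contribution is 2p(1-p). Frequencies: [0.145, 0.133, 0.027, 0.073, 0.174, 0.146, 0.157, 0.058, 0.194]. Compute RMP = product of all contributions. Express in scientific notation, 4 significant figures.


Computing RMP for 9 loci:
Locus 1: 2 * 0.145 * 0.855 = 0.24795
Locus 2: 2 * 0.133 * 0.867 = 0.230622
Locus 3: 2 * 0.027 * 0.973 = 0.052542
Locus 4: 2 * 0.073 * 0.927 = 0.135342
Locus 5: 2 * 0.174 * 0.826 = 0.287448
Locus 6: 2 * 0.146 * 0.854 = 0.249368
Locus 7: 2 * 0.157 * 0.843 = 0.264702
Locus 8: 2 * 0.058 * 0.942 = 0.109272
Locus 9: 2 * 0.194 * 0.806 = 0.312728
RMP = 2.637e-07

2.637e-07
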